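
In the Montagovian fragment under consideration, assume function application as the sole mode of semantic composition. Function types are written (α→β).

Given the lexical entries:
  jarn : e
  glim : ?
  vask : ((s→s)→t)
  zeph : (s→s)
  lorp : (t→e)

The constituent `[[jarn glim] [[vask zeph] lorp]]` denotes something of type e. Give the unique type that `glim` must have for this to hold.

(e→(e→e))

[[jarn glim] [[vask zeph] lorp]] must have type e. The sister [[vask zeph] lorp] has type e; that is not a function onto e, so [jarn glim] must be the functor, of type (e→e).
[jarn glim] must have type (e→e). The sister jarn has type e; that is not a function onto (e→e), so glim must be the functor, of type (e→(e→e)).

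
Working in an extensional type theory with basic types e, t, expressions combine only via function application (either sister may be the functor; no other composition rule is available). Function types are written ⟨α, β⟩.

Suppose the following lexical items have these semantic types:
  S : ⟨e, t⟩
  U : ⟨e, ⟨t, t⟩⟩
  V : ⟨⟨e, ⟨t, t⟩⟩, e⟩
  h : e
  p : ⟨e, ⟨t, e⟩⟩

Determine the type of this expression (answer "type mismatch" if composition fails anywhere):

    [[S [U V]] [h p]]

e

[U V]: ⟨⟨e, ⟨t, t⟩⟩, e⟩ applied to ⟨e, ⟨t, t⟩⟩ yields e.
[S [U V]]: ⟨e, t⟩ applied to e yields t.
[h p]: ⟨e, ⟨t, e⟩⟩ applied to e yields ⟨t, e⟩.
[[S [U V]] [h p]]: ⟨t, e⟩ applied to t yields e.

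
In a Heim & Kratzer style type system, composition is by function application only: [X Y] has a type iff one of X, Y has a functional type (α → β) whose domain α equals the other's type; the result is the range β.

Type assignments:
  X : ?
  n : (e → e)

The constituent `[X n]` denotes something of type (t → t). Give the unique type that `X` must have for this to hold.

[X n] is required to be (t → t). n : (e → e) cannot yield (t → t) as functor, so X : ((e → e) → (t → t)).

((e → e) → (t → t))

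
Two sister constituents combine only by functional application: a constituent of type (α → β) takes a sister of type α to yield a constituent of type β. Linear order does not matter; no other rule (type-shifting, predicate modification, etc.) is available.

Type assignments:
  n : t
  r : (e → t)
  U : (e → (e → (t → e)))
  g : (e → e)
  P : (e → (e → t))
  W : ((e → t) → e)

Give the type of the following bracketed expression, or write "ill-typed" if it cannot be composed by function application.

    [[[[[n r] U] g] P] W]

ill-typed

[n r]: t with (e → t) — neither is a function whose domain matches the other; composition fails here.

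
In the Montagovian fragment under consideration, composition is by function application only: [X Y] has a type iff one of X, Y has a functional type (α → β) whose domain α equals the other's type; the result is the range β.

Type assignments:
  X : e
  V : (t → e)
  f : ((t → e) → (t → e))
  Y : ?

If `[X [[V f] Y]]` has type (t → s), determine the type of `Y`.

((t → e) → (e → (t → s)))

At [X [[V f] Y]] (required: (t → s)): X is e, which is not a function with range (t → s); hence [[V f] Y] is the functor — type (e → (t → s)).
At [[V f] Y] (required: (e → (t → s))): [V f] is (t → e), which is not a function with range (e → (t → s)); hence Y is the functor — type ((t → e) → (e → (t → s))).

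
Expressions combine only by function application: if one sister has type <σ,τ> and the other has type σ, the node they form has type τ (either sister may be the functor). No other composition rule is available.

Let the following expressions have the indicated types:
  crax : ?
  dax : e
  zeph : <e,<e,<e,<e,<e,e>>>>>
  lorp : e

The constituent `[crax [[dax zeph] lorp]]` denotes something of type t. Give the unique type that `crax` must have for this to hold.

<<e,<e,<e,e>>>,t>

At [crax [[dax zeph] lorp]] (required: t): [[dax zeph] lorp] is <e,<e,<e,e>>>, which is not a function with range t; hence crax is the functor — type <<e,<e,<e,e>>>,t>.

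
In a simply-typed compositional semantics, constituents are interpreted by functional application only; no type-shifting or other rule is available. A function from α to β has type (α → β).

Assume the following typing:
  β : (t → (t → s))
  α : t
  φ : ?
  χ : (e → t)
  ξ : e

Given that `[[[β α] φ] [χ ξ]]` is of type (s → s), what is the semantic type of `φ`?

((t → s) → (t → (s → s)))

[[[β α] φ] [χ ξ]] is required to be (s → s). [χ ξ] : t cannot yield (s → s) as functor, so [[β α] φ] : (t → (s → s)).
[[β α] φ] is required to be (t → (s → s)). [β α] : (t → s) cannot yield (t → (s → s)) as functor, so φ : ((t → s) → (t → (s → s))).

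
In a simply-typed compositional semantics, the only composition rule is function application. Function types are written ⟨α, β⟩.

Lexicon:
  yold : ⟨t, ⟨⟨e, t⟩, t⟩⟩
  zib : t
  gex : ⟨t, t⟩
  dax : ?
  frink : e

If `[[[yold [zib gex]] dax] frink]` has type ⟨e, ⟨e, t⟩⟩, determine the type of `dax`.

⟨⟨⟨e, t⟩, t⟩, ⟨e, ⟨e, ⟨e, t⟩⟩⟩⟩

At [[[yold [zib gex]] dax] frink] (required: ⟨e, ⟨e, t⟩⟩): frink is e, which is not a function with range ⟨e, ⟨e, t⟩⟩; hence [[yold [zib gex]] dax] is the functor — type ⟨e, ⟨e, ⟨e, t⟩⟩⟩.
At [[yold [zib gex]] dax] (required: ⟨e, ⟨e, ⟨e, t⟩⟩⟩): [yold [zib gex]] is ⟨⟨e, t⟩, t⟩, which is not a function with range ⟨e, ⟨e, ⟨e, t⟩⟩⟩; hence dax is the functor — type ⟨⟨⟨e, t⟩, t⟩, ⟨e, ⟨e, ⟨e, t⟩⟩⟩⟩.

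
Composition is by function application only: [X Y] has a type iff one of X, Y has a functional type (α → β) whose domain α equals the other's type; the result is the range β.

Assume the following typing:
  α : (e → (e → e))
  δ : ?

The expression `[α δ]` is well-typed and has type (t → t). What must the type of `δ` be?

[α δ] is required to be (t → t). α : (e → (e → e)) cannot yield (t → t) as functor, so δ : ((e → (e → e)) → (t → t)).

((e → (e → e)) → (t → t))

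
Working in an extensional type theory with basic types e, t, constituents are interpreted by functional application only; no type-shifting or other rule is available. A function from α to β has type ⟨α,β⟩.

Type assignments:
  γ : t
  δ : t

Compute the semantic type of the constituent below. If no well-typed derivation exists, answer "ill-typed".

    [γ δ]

At [γ δ]: neither t nor t can take the other as argument; the node is ill-typed.

ill-typed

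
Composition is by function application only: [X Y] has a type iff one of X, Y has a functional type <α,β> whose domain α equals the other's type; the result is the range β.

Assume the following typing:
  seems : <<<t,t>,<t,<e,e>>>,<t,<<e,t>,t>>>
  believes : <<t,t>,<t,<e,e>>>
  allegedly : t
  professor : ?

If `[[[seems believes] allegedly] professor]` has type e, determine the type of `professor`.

At [[[seems believes] allegedly] professor] (required: e): [[seems believes] allegedly] is <<e,t>,t>, which is not a function with range e; hence professor is the functor — type <<<e,t>,t>,e>.

<<<e,t>,t>,e>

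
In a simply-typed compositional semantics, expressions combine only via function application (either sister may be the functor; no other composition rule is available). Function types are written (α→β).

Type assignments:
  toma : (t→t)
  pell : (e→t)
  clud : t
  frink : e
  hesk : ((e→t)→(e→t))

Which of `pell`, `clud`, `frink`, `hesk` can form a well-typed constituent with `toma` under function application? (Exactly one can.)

clud

pell : (e→t) — toma needs t; pell needs e; neither fits.
clud — combines: toma : (t→t) takes clud : t as argument, giving t.
frink : e — toma needs t; frink needs nothing (atomic); neither fits.
hesk : ((e→t)→(e→t)) — toma needs t; hesk needs (e→t); neither fits.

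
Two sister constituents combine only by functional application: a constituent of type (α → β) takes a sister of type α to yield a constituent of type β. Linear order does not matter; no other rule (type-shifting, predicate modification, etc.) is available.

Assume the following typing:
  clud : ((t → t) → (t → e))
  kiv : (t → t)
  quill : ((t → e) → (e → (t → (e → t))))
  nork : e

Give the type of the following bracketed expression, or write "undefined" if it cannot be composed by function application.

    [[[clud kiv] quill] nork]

[clud kiv]: ((t → t) → (t → e)) applied to (t → t) yields (t → e).
[[clud kiv] quill]: ((t → e) → (e → (t → (e → t)))) applied to (t → e) yields (e → (t → (e → t))).
[[[clud kiv] quill] nork]: (e → (t → (e → t))) applied to e yields (t → (e → t)).

(t → (e → t))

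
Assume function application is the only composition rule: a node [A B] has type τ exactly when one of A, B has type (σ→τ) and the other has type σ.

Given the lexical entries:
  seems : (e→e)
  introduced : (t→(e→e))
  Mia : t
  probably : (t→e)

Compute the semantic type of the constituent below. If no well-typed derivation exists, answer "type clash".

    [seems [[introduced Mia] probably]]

[introduced Mia]: functor introduced : (t→(e→e)), argument Mia : t; result (e→e).
At [[introduced Mia] probably]: neither (e→e) nor (t→e) can take the other as argument; the node is ill-typed.

type clash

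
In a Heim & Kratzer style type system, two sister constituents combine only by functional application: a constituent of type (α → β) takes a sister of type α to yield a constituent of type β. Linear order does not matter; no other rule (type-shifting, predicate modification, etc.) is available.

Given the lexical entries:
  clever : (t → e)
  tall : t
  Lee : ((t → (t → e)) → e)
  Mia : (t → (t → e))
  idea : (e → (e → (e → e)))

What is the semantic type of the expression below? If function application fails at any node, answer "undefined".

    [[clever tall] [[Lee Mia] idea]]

At [clever tall], clever : (t → e) takes tall : t, giving e.
At [Lee Mia], Lee : ((t → (t → e)) → e) takes Mia : (t → (t → e)), giving e.
At [[Lee Mia] idea], idea : (e → (e → (e → e))) takes [Lee Mia] : e, giving (e → (e → e)).
At [[clever tall] [[Lee Mia] idea]], [[Lee Mia] idea] : (e → (e → e)) takes [clever tall] : e, giving (e → e).

(e → e)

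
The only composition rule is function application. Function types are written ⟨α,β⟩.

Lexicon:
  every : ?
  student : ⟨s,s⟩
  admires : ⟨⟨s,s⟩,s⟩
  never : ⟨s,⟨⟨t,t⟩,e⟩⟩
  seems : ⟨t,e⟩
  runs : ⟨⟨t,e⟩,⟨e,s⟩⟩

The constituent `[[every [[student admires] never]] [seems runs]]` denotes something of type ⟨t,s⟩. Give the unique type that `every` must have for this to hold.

⟨⟨⟨t,t⟩,e⟩,⟨⟨e,s⟩,⟨t,s⟩⟩⟩

At [[every [[student admires] never]] [seems runs]] (required: ⟨t,s⟩): [seems runs] is ⟨e,s⟩, which is not a function with range ⟨t,s⟩; hence [every [[student admires] never]] is the functor — type ⟨⟨e,s⟩,⟨t,s⟩⟩.
At [every [[student admires] never]] (required: ⟨⟨e,s⟩,⟨t,s⟩⟩): [[student admires] never] is ⟨⟨t,t⟩,e⟩, which is not a function with range ⟨⟨e,s⟩,⟨t,s⟩⟩; hence every is the functor — type ⟨⟨⟨t,t⟩,e⟩,⟨⟨e,s⟩,⟨t,s⟩⟩⟩.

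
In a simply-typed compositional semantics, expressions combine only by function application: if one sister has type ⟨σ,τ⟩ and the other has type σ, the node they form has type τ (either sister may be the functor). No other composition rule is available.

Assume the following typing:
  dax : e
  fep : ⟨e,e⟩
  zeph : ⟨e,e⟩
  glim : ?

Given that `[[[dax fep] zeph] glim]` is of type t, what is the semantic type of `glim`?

⟨e,t⟩

[[[dax fep] zeph] glim] is required to be t. [[dax fep] zeph] : e cannot yield t as functor, so glim : ⟨e,t⟩.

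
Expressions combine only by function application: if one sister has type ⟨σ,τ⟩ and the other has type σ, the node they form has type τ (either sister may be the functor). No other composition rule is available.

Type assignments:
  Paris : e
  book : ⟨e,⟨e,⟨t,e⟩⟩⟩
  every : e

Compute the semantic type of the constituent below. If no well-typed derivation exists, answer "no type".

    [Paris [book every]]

⟨t,e⟩

[book every]: functor book : ⟨e,⟨e,⟨t,e⟩⟩⟩, argument every : e; result ⟨e,⟨t,e⟩⟩.
[Paris [book every]]: functor [book every] : ⟨e,⟨t,e⟩⟩, argument Paris : e; result ⟨t,e⟩.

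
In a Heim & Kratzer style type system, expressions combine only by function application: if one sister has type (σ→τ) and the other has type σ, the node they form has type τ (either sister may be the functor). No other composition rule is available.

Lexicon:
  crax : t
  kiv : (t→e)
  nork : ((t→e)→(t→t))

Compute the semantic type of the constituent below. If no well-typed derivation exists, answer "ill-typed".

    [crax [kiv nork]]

At [kiv nork], nork : ((t→e)→(t→t)) takes kiv : (t→e), giving (t→t).
At [crax [kiv nork]], [kiv nork] : (t→t) takes crax : t, giving t.

t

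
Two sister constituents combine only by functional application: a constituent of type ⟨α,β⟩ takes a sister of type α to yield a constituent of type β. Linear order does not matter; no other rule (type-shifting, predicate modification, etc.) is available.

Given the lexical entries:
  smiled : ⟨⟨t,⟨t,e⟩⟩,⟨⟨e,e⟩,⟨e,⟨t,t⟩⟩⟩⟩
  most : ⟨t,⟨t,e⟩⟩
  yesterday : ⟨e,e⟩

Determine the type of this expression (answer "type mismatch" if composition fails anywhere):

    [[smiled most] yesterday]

[smiled most]: smiled is ⟨⟨t,⟨t,e⟩⟩,⟨⟨e,e⟩,⟨e,⟨t,t⟩⟩⟩⟩, most is ⟨t,⟨t,e⟩⟩; result ⟨⟨e,e⟩,⟨e,⟨t,t⟩⟩⟩.
[[smiled most] yesterday]: [smiled most] is ⟨⟨e,e⟩,⟨e,⟨t,t⟩⟩⟩, yesterday is ⟨e,e⟩; result ⟨e,⟨t,t⟩⟩.

⟨e,⟨t,t⟩⟩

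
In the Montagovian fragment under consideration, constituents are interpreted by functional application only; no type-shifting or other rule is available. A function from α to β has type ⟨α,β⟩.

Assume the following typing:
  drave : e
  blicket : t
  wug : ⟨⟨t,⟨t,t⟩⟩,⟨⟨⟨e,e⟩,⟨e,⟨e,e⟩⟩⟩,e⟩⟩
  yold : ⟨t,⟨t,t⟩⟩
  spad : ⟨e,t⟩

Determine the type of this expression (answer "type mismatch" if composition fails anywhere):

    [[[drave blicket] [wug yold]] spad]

type mismatch

[drave blicket]: e and t cannot combine by function application — type clash.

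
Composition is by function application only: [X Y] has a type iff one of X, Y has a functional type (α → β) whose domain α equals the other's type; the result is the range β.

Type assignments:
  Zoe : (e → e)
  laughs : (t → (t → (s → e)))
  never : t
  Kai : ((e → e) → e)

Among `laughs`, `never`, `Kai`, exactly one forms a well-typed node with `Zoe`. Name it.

Kai

laughs : (t → (t → (s → e))) — Zoe needs e; laughs needs t; neither fits.
never : t — Zoe needs e; never needs nothing (atomic); neither fits.
Kai — combines: Kai : ((e → e) → e) takes Zoe : (e → e) as argument, giving e.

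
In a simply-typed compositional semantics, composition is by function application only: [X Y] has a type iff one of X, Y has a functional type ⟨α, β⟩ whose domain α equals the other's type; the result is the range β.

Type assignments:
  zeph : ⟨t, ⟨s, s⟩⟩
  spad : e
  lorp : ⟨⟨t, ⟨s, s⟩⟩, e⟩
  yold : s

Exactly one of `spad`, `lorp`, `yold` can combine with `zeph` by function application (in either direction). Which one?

spad : e — zeph needs t; spad needs nothing (atomic); neither fits.
lorp — combines: lorp : ⟨⟨t, ⟨s, s⟩⟩, e⟩ takes zeph : ⟨t, ⟨s, s⟩⟩ as argument, giving e.
yold : s — zeph needs t; yold needs nothing (atomic); neither fits.

lorp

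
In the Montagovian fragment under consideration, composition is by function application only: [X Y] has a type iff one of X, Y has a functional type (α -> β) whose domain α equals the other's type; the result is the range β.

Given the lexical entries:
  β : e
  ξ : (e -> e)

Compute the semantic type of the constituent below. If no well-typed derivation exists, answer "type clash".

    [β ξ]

[β ξ]: (e -> e) applied to e yields e.

e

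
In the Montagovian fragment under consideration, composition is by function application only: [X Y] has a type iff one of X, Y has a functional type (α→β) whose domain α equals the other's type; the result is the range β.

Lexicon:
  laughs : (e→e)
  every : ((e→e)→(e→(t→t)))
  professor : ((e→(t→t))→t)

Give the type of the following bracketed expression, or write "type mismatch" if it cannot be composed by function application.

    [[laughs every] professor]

t

[laughs every] — every of type ((e→e)→(e→(t→t))) combines with laughs of type (e→e): type (e→(t→t)).
[[laughs every] professor] — professor of type ((e→(t→t))→t) combines with [laughs every] of type (e→(t→t)): type t.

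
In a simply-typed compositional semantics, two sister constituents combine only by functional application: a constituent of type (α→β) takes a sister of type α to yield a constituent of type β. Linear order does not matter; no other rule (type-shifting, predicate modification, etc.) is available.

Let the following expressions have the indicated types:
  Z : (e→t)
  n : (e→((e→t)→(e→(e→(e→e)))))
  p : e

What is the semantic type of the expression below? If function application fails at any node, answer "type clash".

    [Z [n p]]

(e→(e→(e→e)))

[n p]: n is (e→((e→t)→(e→(e→(e→e))))), p is e; result ((e→t)→(e→(e→(e→e)))).
[Z [n p]]: [n p] is ((e→t)→(e→(e→(e→e)))), Z is (e→t); result (e→(e→(e→e))).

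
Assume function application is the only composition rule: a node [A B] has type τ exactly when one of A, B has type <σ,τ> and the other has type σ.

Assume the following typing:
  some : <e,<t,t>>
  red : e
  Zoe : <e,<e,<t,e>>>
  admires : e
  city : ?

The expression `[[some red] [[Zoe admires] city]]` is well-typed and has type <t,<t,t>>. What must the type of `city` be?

For [[some red] [[Zoe admires] city]] to have type <t,<t,t>> with [some red] of type <t,t>, [[Zoe admires] city] must be the function: [[Zoe admires] city] : <<t,t>,<t,<t,t>>>.
For [[Zoe admires] city] to have type <<t,t>,<t,<t,t>>> with [Zoe admires] of type <e,<t,e>>, city must be the function: city : <<e,<t,e>>,<<t,t>,<t,<t,t>>>>.

<<e,<t,e>>,<<t,t>,<t,<t,t>>>>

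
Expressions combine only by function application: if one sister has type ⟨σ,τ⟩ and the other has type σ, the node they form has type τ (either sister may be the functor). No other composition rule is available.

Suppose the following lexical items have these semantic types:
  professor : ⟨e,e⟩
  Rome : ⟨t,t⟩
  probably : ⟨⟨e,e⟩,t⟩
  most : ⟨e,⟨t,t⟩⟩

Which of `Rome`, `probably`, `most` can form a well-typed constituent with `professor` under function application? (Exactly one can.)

probably

Rome : ⟨t,t⟩ — no; professor wants e, and Rome wants t.
probably — combines: probably : ⟨⟨e,e⟩,t⟩ takes professor : ⟨e,e⟩ as argument, giving t.
most : ⟨e,⟨t,t⟩⟩ — no; professor wants e, and most wants e.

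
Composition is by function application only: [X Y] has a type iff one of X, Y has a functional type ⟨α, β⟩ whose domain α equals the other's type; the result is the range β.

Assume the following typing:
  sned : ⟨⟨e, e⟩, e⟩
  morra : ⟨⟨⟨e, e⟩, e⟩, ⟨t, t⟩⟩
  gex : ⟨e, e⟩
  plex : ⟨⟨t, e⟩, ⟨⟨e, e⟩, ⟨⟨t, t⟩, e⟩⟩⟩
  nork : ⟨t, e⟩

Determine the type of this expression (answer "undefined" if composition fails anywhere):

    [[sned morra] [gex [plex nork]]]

[sned morra] — morra of type ⟨⟨⟨e, e⟩, e⟩, ⟨t, t⟩⟩ combines with sned of type ⟨⟨e, e⟩, e⟩: type ⟨t, t⟩.
[plex nork] — plex of type ⟨⟨t, e⟩, ⟨⟨e, e⟩, ⟨⟨t, t⟩, e⟩⟩⟩ combines with nork of type ⟨t, e⟩: type ⟨⟨e, e⟩, ⟨⟨t, t⟩, e⟩⟩.
[gex [plex nork]] — [plex nork] of type ⟨⟨e, e⟩, ⟨⟨t, t⟩, e⟩⟩ combines with gex of type ⟨e, e⟩: type ⟨⟨t, t⟩, e⟩.
[[sned morra] [gex [plex nork]]] — [gex [plex nork]] of type ⟨⟨t, t⟩, e⟩ combines with [sned morra] of type ⟨t, t⟩: type e.

e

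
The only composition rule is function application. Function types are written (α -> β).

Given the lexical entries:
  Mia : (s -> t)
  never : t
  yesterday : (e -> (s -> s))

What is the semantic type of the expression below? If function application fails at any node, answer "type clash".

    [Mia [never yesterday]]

type clash

[never yesterday]: t with (e -> (s -> s)) — neither is a function whose domain matches the other; composition fails here.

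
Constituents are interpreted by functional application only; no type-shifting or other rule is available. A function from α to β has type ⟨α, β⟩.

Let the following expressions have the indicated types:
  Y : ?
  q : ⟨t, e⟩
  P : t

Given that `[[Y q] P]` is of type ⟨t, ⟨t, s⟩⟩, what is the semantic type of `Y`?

For [[Y q] P] to have type ⟨t, ⟨t, s⟩⟩ with P of type t, [Y q] must be the function: [Y q] : ⟨t, ⟨t, ⟨t, s⟩⟩⟩.
For [Y q] to have type ⟨t, ⟨t, ⟨t, s⟩⟩⟩ with q of type ⟨t, e⟩, Y must be the function: Y : ⟨⟨t, e⟩, ⟨t, ⟨t, ⟨t, s⟩⟩⟩⟩.

⟨⟨t, e⟩, ⟨t, ⟨t, ⟨t, s⟩⟩⟩⟩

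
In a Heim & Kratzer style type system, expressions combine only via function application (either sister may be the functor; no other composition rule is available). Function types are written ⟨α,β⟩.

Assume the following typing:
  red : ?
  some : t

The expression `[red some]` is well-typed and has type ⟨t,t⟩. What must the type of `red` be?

⟨t,⟨t,t⟩⟩

[red some] must have type ⟨t,t⟩. The sister some has type t; that is not a function onto ⟨t,t⟩, so red must be the functor, of type ⟨t,⟨t,t⟩⟩.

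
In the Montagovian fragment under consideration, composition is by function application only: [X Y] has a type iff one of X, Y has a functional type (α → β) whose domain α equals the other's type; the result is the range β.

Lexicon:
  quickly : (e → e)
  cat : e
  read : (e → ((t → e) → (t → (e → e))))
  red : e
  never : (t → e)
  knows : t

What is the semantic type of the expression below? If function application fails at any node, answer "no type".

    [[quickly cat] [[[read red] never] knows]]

e

[quickly cat]: quickly is (e → e), cat is e; result e.
[read red]: read is (e → ((t → e) → (t → (e → e)))), red is e; result ((t → e) → (t → (e → e))).
[[read red] never]: [read red] is ((t → e) → (t → (e → e))), never is (t → e); result (t → (e → e)).
[[[read red] never] knows]: [[read red] never] is (t → (e → e)), knows is t; result (e → e).
[[quickly cat] [[[read red] never] knows]]: [[[read red] never] knows] is (e → e), [quickly cat] is e; result e.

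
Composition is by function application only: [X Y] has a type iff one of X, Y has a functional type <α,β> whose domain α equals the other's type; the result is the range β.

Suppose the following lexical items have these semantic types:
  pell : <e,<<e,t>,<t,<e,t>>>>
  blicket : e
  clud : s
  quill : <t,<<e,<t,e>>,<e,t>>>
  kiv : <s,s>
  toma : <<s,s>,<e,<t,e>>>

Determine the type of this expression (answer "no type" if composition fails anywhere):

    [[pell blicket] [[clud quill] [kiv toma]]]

[pell blicket] — pell of type <e,<<e,t>,<t,<e,t>>>> combines with blicket of type e: type <<e,t>,<t,<e,t>>>.
At [clud quill]: neither s nor <t,<<e,<t,e>>,<e,t>>> can take the other as argument; the node is ill-typed.

no type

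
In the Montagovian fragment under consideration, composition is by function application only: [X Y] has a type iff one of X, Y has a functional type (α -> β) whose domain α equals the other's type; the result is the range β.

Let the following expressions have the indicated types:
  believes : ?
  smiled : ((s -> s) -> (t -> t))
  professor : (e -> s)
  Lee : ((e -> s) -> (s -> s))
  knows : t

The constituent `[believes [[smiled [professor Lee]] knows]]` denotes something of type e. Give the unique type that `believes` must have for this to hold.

At [believes [[smiled [professor Lee]] knows]] (required: e): [[smiled [professor Lee]] knows] is t, which is not a function with range e; hence believes is the functor — type (t -> e).

(t -> e)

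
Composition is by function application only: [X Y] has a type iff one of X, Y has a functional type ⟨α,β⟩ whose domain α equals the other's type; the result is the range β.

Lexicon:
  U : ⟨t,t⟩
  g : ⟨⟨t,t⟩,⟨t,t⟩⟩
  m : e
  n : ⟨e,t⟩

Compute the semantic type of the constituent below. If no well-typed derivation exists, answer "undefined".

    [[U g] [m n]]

At [U g], g : ⟨⟨t,t⟩,⟨t,t⟩⟩ takes U : ⟨t,t⟩, giving ⟨t,t⟩.
At [m n], n : ⟨e,t⟩ takes m : e, giving t.
At [[U g] [m n]], [U g] : ⟨t,t⟩ takes [m n] : t, giving t.

t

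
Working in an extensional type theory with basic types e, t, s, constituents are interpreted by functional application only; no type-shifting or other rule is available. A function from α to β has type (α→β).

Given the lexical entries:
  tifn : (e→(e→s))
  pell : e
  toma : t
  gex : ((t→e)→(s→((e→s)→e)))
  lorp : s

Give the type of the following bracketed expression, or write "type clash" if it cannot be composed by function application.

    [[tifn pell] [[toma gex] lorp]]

[tifn pell]: (e→(e→s)) applied to e yields (e→s).
At [toma gex]: neither t nor ((t→e)→(s→((e→s)→e))) can take the other as argument; the node is ill-typed.

type clash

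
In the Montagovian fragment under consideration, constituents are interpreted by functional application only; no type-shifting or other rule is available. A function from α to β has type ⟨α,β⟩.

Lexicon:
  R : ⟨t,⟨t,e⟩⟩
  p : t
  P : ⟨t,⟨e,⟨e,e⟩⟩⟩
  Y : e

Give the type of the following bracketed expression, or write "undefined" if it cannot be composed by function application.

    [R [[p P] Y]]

undefined

[p P]: functor P : ⟨t,⟨e,⟨e,e⟩⟩⟩, argument p : t; result ⟨e,⟨e,e⟩⟩.
[[p P] Y]: functor [p P] : ⟨e,⟨e,e⟩⟩, argument Y : e; result ⟨e,e⟩.
At [R [[p P] Y]]: neither ⟨t,⟨t,e⟩⟩ nor ⟨e,e⟩ can take the other as argument; the node is ill-typed.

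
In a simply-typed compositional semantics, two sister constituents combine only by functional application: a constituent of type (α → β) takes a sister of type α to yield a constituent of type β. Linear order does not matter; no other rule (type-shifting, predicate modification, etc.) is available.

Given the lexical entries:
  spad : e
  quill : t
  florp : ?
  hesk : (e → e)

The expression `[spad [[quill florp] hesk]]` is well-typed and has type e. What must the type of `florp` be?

[spad [[quill florp] hesk]] is required to be e. spad : e cannot yield e as functor, so [[quill florp] hesk] : (e → e).
[[quill florp] hesk] is required to be (e → e). hesk : (e → e) cannot yield (e → e) as functor, so [quill florp] : ((e → e) → (e → e)).
[quill florp] is required to be ((e → e) → (e → e)). quill : t cannot yield ((e → e) → (e → e)) as functor, so florp : (t → ((e → e) → (e → e))).

(t → ((e → e) → (e → e)))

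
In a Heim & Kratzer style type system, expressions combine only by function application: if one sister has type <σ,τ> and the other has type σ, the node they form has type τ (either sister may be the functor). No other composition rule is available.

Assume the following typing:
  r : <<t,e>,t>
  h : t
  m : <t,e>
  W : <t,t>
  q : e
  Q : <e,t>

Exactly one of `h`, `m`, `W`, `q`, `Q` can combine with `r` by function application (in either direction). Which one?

h : t — does not combine with r.
m — combines: r : <<t,e>,t> takes m : <t,e> as argument, giving t.
W : <t,t> — does not combine with r.
q : e — does not combine with r.
Q : <e,t> — does not combine with r.

m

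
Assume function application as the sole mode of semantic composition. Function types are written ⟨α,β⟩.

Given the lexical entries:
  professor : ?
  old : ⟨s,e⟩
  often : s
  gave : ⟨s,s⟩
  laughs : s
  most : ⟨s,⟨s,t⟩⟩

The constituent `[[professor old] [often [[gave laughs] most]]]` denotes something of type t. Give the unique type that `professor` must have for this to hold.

⟨⟨s,e⟩,⟨t,t⟩⟩

[[professor old] [often [[gave laughs] most]]] must have type t. The sister [often [[gave laughs] most]] has type t; that is not a function onto t, so [professor old] must be the functor, of type ⟨t,t⟩.
[professor old] must have type ⟨t,t⟩. The sister old has type ⟨s,e⟩; that is not a function onto ⟨t,t⟩, so professor must be the functor, of type ⟨⟨s,e⟩,⟨t,t⟩⟩.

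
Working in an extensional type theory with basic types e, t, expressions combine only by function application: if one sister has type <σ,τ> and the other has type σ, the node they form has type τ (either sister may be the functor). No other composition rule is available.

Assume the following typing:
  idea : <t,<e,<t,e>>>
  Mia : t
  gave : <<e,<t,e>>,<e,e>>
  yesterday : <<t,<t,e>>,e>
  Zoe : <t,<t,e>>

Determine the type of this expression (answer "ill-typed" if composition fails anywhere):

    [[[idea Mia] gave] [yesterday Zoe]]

e

[idea Mia] — idea of type <t,<e,<t,e>>> combines with Mia of type t: type <e,<t,e>>.
[[idea Mia] gave] — gave of type <<e,<t,e>>,<e,e>> combines with [idea Mia] of type <e,<t,e>>: type <e,e>.
[yesterday Zoe] — yesterday of type <<t,<t,e>>,e> combines with Zoe of type <t,<t,e>>: type e.
[[[idea Mia] gave] [yesterday Zoe]] — [[idea Mia] gave] of type <e,e> combines with [yesterday Zoe] of type e: type e.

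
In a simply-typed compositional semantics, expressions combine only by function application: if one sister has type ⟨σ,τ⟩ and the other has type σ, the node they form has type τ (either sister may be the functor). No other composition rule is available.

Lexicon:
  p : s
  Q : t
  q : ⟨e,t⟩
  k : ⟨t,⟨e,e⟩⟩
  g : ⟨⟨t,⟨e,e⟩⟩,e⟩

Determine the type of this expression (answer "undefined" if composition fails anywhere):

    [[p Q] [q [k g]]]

undefined

[p Q]: s and t cannot combine by function application — type clash.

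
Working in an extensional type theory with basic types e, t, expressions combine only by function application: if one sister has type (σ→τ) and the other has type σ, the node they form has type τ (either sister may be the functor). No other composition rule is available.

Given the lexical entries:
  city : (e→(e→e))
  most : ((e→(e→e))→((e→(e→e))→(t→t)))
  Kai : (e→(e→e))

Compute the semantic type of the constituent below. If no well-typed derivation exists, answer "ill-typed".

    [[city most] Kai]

(t→t)

At [city most], most : ((e→(e→e))→((e→(e→e))→(t→t))) takes city : (e→(e→e)), giving ((e→(e→e))→(t→t)).
At [[city most] Kai], [city most] : ((e→(e→e))→(t→t)) takes Kai : (e→(e→e)), giving (t→t).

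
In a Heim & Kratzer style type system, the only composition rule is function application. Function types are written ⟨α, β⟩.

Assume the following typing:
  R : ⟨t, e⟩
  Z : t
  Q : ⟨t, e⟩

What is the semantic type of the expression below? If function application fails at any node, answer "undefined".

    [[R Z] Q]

At [R Z], R : ⟨t, e⟩ takes Z : t, giving e.
[[R Z] Q]: e with ⟨t, e⟩ — neither is a function whose domain matches the other; composition fails here.

undefined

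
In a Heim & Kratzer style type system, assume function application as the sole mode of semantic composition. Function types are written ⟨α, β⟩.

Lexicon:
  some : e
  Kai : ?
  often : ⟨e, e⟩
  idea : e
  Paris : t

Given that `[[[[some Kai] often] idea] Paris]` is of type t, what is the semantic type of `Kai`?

[[[[some Kai] often] idea] Paris] is required to be t. Paris : t cannot yield t as functor, so [[[some Kai] often] idea] : ⟨t, t⟩.
[[[some Kai] often] idea] is required to be ⟨t, t⟩. idea : e cannot yield ⟨t, t⟩ as functor, so [[some Kai] often] : ⟨e, ⟨t, t⟩⟩.
[[some Kai] often] is required to be ⟨e, ⟨t, t⟩⟩. often : ⟨e, e⟩ cannot yield ⟨e, ⟨t, t⟩⟩ as functor, so [some Kai] : ⟨⟨e, e⟩, ⟨e, ⟨t, t⟩⟩⟩.
[some Kai] is required to be ⟨⟨e, e⟩, ⟨e, ⟨t, t⟩⟩⟩. some : e cannot yield ⟨⟨e, e⟩, ⟨e, ⟨t, t⟩⟩⟩ as functor, so Kai : ⟨e, ⟨⟨e, e⟩, ⟨e, ⟨t, t⟩⟩⟩⟩.

⟨e, ⟨⟨e, e⟩, ⟨e, ⟨t, t⟩⟩⟩⟩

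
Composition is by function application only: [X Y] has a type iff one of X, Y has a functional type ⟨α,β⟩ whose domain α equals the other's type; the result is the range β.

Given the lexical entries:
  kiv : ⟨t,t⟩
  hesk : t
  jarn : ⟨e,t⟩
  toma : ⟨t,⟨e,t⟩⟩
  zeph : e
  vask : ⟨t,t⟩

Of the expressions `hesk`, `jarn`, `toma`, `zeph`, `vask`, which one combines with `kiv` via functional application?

hesk

hesk — combines: kiv : ⟨t,t⟩ takes hesk : t as argument, giving t.
jarn : ⟨e,t⟩ — does not combine with kiv.
toma : ⟨t,⟨e,t⟩⟩ — does not combine with kiv.
zeph : e — does not combine with kiv.
vask : ⟨t,t⟩ — does not combine with kiv.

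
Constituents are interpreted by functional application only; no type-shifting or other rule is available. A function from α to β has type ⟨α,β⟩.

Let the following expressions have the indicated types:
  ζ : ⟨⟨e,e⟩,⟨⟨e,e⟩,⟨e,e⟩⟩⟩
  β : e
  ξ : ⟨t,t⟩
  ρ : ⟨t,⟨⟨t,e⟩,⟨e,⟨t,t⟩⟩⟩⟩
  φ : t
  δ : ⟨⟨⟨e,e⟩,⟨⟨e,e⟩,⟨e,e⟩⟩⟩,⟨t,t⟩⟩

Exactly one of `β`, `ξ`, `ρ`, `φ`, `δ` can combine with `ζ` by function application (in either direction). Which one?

δ

β : e — neither side's domain matches the other.
ξ : ⟨t,t⟩ — neither side's domain matches the other.
ρ : ⟨t,⟨⟨t,e⟩,⟨e,⟨t,t⟩⟩⟩⟩ — neither side's domain matches the other.
φ : t — neither side's domain matches the other.
δ — combines: δ : ⟨⟨⟨e,e⟩,⟨⟨e,e⟩,⟨e,e⟩⟩⟩,⟨t,t⟩⟩ takes ζ : ⟨⟨e,e⟩,⟨⟨e,e⟩,⟨e,e⟩⟩⟩ as argument, giving ⟨t,t⟩.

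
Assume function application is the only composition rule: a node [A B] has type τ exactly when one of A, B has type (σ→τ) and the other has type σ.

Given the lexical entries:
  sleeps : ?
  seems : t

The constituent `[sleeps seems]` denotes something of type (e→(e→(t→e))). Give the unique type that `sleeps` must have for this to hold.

(t→(e→(e→(t→e))))

At [sleeps seems] (required: (e→(e→(t→e)))): seems is t, which is not a function with range (e→(e→(t→e))); hence sleeps is the functor — type (t→(e→(e→(t→e)))).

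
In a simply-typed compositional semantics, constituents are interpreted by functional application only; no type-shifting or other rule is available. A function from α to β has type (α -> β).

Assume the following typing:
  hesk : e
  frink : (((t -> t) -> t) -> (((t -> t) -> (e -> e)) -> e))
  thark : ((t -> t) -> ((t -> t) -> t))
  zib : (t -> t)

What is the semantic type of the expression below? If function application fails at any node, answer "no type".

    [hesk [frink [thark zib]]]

no type

[thark zib] — thark of type ((t -> t) -> ((t -> t) -> t)) combines with zib of type (t -> t): type ((t -> t) -> t).
[frink [thark zib]] — frink of type (((t -> t) -> t) -> (((t -> t) -> (e -> e)) -> e)) combines with [thark zib] of type ((t -> t) -> t): type (((t -> t) -> (e -> e)) -> e).
[hesk [frink [thark zib]]]: e with (((t -> t) -> (e -> e)) -> e) — neither is a function whose domain matches the other; composition fails here.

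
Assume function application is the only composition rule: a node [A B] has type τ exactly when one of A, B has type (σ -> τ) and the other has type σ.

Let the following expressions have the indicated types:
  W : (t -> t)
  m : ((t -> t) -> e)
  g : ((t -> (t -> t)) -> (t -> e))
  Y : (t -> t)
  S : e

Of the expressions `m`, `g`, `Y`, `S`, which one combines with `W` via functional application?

m

m — combines: m : ((t -> t) -> e) takes W : (t -> t) as argument, giving e.
g : ((t -> (t -> t)) -> (t -> e)) — W needs t; g needs (t -> (t -> t)); neither fits.
Y : (t -> t) — W needs t; Y needs t; neither fits.
S : e — W needs t; S needs nothing (atomic); neither fits.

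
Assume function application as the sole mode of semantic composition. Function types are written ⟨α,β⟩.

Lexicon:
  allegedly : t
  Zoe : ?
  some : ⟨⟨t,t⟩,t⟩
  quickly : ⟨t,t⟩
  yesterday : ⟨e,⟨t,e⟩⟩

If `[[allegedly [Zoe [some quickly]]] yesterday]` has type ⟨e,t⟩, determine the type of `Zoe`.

[[allegedly [Zoe [some quickly]]] yesterday] is required to be ⟨e,t⟩. yesterday : ⟨e,⟨t,e⟩⟩ cannot yield ⟨e,t⟩ as functor, so [allegedly [Zoe [some quickly]]] : ⟨⟨e,⟨t,e⟩⟩,⟨e,t⟩⟩.
[allegedly [Zoe [some quickly]]] is required to be ⟨⟨e,⟨t,e⟩⟩,⟨e,t⟩⟩. allegedly : t cannot yield ⟨⟨e,⟨t,e⟩⟩,⟨e,t⟩⟩ as functor, so [Zoe [some quickly]] : ⟨t,⟨⟨e,⟨t,e⟩⟩,⟨e,t⟩⟩⟩.
[Zoe [some quickly]] is required to be ⟨t,⟨⟨e,⟨t,e⟩⟩,⟨e,t⟩⟩⟩. [some quickly] : t cannot yield ⟨t,⟨⟨e,⟨t,e⟩⟩,⟨e,t⟩⟩⟩ as functor, so Zoe : ⟨t,⟨t,⟨⟨e,⟨t,e⟩⟩,⟨e,t⟩⟩⟩⟩.

⟨t,⟨t,⟨⟨e,⟨t,e⟩⟩,⟨e,t⟩⟩⟩⟩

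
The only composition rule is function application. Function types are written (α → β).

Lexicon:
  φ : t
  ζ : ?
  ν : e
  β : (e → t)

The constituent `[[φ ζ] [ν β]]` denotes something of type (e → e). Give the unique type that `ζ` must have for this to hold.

[[φ ζ] [ν β]] must have type (e → e). The sister [ν β] has type t; that is not a function onto (e → e), so [φ ζ] must be the functor, of type (t → (e → e)).
[φ ζ] must have type (t → (e → e)). The sister φ has type t; that is not a function onto (t → (e → e)), so ζ must be the functor, of type (t → (t → (e → e))).

(t → (t → (e → e)))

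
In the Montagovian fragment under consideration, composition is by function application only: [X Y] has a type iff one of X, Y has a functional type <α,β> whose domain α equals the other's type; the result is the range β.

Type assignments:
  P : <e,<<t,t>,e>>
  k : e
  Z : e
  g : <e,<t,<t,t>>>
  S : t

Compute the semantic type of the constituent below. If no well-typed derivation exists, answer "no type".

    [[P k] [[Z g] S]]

e

[P k]: functor P : <e,<<t,t>,e>>, argument k : e; result <<t,t>,e>.
[Z g]: functor g : <e,<t,<t,t>>>, argument Z : e; result <t,<t,t>>.
[[Z g] S]: functor [Z g] : <t,<t,t>>, argument S : t; result <t,t>.
[[P k] [[Z g] S]]: functor [P k] : <<t,t>,e>, argument [[Z g] S] : <t,t>; result e.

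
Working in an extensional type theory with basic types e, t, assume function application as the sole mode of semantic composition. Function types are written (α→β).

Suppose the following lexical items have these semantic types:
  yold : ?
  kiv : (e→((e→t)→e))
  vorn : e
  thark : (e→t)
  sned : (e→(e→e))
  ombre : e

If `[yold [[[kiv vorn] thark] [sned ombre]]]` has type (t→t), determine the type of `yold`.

(e→(t→t))

[yold [[[kiv vorn] thark] [sned ombre]]] is required to be (t→t). [[[kiv vorn] thark] [sned ombre]] : e cannot yield (t→t) as functor, so yold : (e→(t→t)).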